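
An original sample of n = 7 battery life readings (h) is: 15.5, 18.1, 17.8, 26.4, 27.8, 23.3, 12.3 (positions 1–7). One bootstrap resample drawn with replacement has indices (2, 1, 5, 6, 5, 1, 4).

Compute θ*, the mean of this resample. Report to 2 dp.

Resample values: 18.1, 15.5, 27.8, 23.3, 27.8, 15.5, 26.4.
Mean = (18.1 + 15.5 + 27.8 + 23.3 + 27.8 + 15.5 + 26.4) / 7 = 154.40 / 7 = 22.06

θ* = 22.06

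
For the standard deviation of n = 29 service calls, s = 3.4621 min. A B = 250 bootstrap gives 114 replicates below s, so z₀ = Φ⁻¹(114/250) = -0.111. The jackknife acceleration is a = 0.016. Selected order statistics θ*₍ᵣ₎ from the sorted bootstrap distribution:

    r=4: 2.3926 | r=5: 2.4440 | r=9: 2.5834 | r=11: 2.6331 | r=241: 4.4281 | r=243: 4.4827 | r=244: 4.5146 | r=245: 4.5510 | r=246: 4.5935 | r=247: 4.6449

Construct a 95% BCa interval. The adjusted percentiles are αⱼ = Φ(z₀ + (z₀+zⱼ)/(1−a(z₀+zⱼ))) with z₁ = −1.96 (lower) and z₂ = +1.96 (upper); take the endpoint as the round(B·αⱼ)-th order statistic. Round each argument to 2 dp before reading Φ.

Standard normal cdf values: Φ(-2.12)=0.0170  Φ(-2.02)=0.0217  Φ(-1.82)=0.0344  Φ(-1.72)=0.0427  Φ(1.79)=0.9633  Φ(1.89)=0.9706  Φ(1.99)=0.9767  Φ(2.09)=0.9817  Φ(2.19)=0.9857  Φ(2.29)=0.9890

Lower: z₀ + z₁ = -0.111 + (-1.960) = -2.071; 1 − a(z₀+z₁) = 1 − (0.016)(-2.071) = 1.0331; argument = -0.111 + (-2.071)/1.0331 = -2.1156 → -2.12.
α₁ = Φ(-2.12) = 0.0170; rank = round(250 × 0.0170) = 4; θ*₍4₎ = 2.3926.
Upper: z₀ + z₂ = 1.849; 1 − a(z₀+z₂) = 0.9704; argument = 1.7944 → 1.79; α₂ = 0.9633; rank = 241; θ*₍241₎ = 4.4281.

(2.3926, 4.4281)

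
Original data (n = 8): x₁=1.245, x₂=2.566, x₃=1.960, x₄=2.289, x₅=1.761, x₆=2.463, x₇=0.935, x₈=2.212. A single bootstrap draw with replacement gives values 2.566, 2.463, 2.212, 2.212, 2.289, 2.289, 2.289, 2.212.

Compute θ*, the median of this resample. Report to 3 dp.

Sorted: 2.212, 2.212, 2.212, 2.289, 2.289, 2.289, 2.463, 2.566
Median = average of the two middle values = 2.289

θ* = 2.289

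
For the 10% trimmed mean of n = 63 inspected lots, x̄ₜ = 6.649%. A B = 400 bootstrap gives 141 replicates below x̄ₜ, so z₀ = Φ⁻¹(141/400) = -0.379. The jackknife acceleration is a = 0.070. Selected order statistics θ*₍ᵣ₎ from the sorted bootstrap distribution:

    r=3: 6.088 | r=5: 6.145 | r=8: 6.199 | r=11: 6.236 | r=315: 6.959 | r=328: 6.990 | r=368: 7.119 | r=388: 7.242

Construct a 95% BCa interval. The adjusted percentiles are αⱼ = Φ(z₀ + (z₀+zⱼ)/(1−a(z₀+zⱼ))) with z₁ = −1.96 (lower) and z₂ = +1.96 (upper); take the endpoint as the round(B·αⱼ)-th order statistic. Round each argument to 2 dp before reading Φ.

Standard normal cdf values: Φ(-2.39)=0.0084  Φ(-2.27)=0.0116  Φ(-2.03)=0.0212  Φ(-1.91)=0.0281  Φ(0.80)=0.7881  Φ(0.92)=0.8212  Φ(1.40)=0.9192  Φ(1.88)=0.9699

Lower: z₀ + z₁ = -0.379 + (-1.960) = -2.339; 1 − a(z₀+z₁) = 1 − (0.070)(-2.339) = 1.1637; argument = -0.379 + (-2.339)/1.1637 = -2.3889 → -2.39.
α₁ = Φ(-2.39) = 0.0084; rank = round(400 × 0.0084) = 3; θ*₍3₎ = 6.088.
Upper: z₀ + z₂ = 1.581; 1 − a(z₀+z₂) = 0.8893; argument = 1.3987 → 1.40; α₂ = 0.9192; rank = 368; θ*₍368₎ = 7.119.

(6.088, 7.119)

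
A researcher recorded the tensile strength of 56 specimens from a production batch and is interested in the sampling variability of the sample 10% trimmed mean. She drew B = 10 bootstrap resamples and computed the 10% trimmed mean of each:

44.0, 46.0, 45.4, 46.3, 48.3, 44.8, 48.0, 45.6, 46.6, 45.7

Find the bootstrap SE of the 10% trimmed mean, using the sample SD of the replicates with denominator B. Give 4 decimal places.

Bootstrap SE is the standard deviation of the 10 replicate 10% trimmed means.
Mean of replicates: (44.0 + 46.0 + 45.4 + 46.3 + 48.3 + 44.8 + 48.0 + 45.6 + 46.6 + 45.7) / 10 = 460.70000 / 10 = 46.07000
Sum of squared deviations: (−2.07000)² + (−0.07000)² + (−0.67000)² + (+0.23000)² + (+2.23000)² + (−1.27000)² + (+1.93000)² + (−0.47000)² + (+0.53000)² + (−0.37000)² = 15.74100
Variance = 15.74100 / 10 = 1.57410
SE* = √1.57410

SE* = 1.2546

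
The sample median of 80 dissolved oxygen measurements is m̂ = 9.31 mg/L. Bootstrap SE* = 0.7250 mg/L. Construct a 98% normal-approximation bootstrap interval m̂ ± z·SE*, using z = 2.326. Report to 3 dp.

Margin = 2.326 × 0.7250 = 1.6864
Interval: 9.31 ± 1.6864

(7.624, 10.996)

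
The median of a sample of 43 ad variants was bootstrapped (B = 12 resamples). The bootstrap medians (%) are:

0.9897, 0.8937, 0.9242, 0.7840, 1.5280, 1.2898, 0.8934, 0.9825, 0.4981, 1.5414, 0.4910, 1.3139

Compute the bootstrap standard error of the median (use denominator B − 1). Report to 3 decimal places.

SE* = 0.349

Bootstrap SE is the standard deviation of the 12 replicate medians.
Mean of replicates: (0.9897 + 0.8937 + 0.9242 + 0.7840 + 1.5280 + 1.2898 + 0.8934 + 0.9825 + 0.4981 + 1.5414 + 0.4910 + 1.3139) / 12 = 12.12970 / 12 = 1.01081
Sum of squared deviations: (−0.02111)² + (−0.11711)² + (−0.08661)² + (−0.22681)² + (+0.51719)² + (+0.27899)² + (−0.11741)² + (−0.02831)² + (−0.51271)² + (+0.53059)² + (−0.51981)² + (+0.30309)² = 1.33948
Variance = 1.33948 / 11 = 0.12177
SE* = √0.12177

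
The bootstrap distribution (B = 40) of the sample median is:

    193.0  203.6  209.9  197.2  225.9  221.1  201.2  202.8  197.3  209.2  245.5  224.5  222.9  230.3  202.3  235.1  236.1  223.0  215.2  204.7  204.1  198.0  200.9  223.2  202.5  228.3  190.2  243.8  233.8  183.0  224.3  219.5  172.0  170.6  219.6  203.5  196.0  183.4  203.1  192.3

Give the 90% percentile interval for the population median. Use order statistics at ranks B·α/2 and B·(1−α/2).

(172.0, 236.1)

Sorted replicates: 170.6, 172.0, 183.0, 183.4, 190.2, 192.3, 193.0, 196.0, 197.2, 197.3, 198.0, 200.9, 201.2, 202.3, 202.5, 202.8, 203.1, 203.5, 203.6, 204.1, 204.7, 209.2, 209.9, 215.2, 219.5, 219.6, 221.1, 222.9, 223.0, 223.2, 224.3, 224.5, 225.9, 228.3, 230.3, 233.8, 235.1, 236.1, 243.8, 245.5
α = 0.10; lower rank = 40 × 0.050 = 2; upper rank = 40 × 0.950 = 38.
The 2nd smallest replicate is 172.0; the 38th is 236.1.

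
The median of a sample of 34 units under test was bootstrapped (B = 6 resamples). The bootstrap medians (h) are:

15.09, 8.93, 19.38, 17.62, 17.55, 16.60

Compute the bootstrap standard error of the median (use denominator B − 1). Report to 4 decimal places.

Bootstrap SE is the standard deviation of the 6 replicate medians.
Mean of replicates: (15.09 + 8.93 + 19.38 + 17.62 + 17.55 + 16.60) / 6 = 95.17000 / 6 = 15.86167
Sum of squared deviations: (−0.77167)² + (−6.93167)² + (+3.51833)² + (+1.75833)² + (+1.68833)² + (+0.73833)² = 67.50948
Variance = 67.50948 / 5 = 13.50190
SE* = √13.50190

SE* = 3.6745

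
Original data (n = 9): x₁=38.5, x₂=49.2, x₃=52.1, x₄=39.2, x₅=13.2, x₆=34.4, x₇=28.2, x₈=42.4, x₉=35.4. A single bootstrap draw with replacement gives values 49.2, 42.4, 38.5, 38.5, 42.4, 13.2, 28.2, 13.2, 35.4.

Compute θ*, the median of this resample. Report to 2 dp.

Sorted: 13.2, 13.2, 28.2, 35.4, 38.5, 38.5, 42.4, 42.4, 49.2
Median = middle value = 38.50

θ* = 38.50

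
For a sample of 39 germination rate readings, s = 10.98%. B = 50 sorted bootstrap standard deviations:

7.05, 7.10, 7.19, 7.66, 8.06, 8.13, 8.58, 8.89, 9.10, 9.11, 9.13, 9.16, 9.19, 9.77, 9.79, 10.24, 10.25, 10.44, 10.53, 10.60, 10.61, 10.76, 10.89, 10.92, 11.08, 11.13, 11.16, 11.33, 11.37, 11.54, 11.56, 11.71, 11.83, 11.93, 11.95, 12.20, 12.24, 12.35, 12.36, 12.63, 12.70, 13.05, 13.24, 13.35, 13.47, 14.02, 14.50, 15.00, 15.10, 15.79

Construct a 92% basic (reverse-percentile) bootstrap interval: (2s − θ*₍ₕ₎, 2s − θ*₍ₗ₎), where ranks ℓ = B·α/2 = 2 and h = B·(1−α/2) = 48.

Percentile endpoints at ranks 2 and 48: θ*₍2₎ = 7.10, θ*₍48₎ = 15.00.
Basic interval reflects these around s:
  lower = 2 × 10.98 − 15.00 = 6.96
  upper = 2 × 10.98 − 7.10 = 14.86

(6.96, 14.86)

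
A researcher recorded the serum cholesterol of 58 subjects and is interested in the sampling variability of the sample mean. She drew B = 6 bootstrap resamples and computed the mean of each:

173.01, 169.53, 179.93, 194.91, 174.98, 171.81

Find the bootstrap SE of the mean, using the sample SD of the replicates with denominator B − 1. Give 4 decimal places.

SE* = 9.2877

Bootstrap SE is the standard deviation of the 6 replicate means.
Mean of replicates: (173.01 + 169.53 + 179.93 + 194.91 + 174.98 + 171.81) / 6 = 1064.17000 / 6 = 177.36167
Sum of squared deviations: (−4.35167)² + (−7.83167)² + (+2.56833)² + (+17.54833)² + (−2.38167)² + (−5.55167)² = 431.30568
Variance = 431.30568 / 5 = 86.26114
SE* = √86.26114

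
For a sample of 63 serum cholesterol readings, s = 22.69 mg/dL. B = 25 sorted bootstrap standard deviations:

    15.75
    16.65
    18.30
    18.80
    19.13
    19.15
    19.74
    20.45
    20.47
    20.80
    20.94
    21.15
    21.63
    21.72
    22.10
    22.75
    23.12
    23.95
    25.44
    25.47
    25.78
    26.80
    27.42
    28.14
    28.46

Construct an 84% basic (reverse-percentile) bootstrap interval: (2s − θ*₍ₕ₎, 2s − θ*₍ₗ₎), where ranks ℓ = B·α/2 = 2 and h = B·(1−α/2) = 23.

Percentile endpoints at ranks 2 and 23: θ*₍2₎ = 16.65, θ*₍23₎ = 27.42.
Basic interval reflects these around s:
  lower = 2 × 22.69 − 27.42 = 17.96
  upper = 2 × 22.69 − 16.65 = 28.73

(17.96, 28.73)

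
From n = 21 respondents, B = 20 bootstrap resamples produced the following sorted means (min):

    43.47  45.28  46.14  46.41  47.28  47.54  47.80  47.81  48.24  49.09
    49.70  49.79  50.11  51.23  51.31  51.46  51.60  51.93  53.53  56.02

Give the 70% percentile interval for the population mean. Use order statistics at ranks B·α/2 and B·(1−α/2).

(46.14, 51.60)

α = 0.30; lower rank = 20 × 0.150 = 3; upper rank = 20 × 0.850 = 17.
The 3rd smallest replicate is 46.14; the 17th is 51.60.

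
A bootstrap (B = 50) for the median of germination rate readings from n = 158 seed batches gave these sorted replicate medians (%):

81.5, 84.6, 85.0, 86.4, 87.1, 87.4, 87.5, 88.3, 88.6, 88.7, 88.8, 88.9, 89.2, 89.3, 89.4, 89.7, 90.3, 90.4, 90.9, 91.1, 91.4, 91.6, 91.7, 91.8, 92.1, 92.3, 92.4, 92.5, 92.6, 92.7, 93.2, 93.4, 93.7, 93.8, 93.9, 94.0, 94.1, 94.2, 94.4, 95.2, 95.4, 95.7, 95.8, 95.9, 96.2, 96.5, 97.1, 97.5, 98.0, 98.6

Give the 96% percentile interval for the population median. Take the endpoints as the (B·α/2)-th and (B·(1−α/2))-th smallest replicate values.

(81.5, 98.0)

α = 0.04; lower rank = 50 × 0.020 = 1; upper rank = 50 × 0.980 = 49.
The 1st smallest replicate is 81.5; the 49th is 98.0.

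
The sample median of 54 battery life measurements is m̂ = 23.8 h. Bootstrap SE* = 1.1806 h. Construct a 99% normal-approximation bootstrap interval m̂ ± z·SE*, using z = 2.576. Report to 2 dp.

Margin = 2.576 × 1.1806 = 3.041
Interval: 23.8 ± 3.041

(20.76, 26.84)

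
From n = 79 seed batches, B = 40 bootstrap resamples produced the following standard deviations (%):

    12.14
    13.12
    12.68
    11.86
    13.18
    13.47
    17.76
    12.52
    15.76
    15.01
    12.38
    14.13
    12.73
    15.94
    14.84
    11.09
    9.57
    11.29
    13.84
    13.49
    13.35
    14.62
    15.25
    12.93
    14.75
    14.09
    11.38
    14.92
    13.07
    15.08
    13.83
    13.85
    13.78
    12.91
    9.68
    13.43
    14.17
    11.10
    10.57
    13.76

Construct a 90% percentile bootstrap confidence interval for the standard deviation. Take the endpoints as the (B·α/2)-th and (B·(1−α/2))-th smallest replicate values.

(9.68, 15.76)

Sorted replicates: 9.57, 9.68, 10.57, 11.09, 11.10, 11.29, 11.38, 11.86, 12.14, 12.38, 12.52, 12.68, 12.73, 12.91, 12.93, 13.07, 13.12, 13.18, 13.35, 13.43, 13.47, 13.49, 13.76, 13.78, 13.83, 13.84, 13.85, 14.09, 14.13, 14.17, 14.62, 14.75, 14.84, 14.92, 15.01, 15.08, 15.25, 15.76, 15.94, 17.76
α = 0.10; lower rank = 40 × 0.050 = 2; upper rank = 40 × 0.950 = 38.
The 2nd smallest replicate is 9.68; the 38th is 15.76.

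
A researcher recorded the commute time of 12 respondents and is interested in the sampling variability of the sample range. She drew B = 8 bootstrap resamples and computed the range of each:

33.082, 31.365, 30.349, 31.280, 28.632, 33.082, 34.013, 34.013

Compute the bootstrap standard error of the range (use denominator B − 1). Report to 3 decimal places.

Bootstrap SE is the standard deviation of the 8 replicate ranges.
Mean of replicates: (33.082 + 31.365 + 30.349 + 31.280 + 28.632 + 33.082 + 34.013 + 34.013) / 8 = 255.8160 / 8 = 31.9770
Sum of squared deviations: (+1.1050)² + (−0.6120)² + (−1.6280)² + (−0.6970)² + (−3.3450)² + (+1.1050)² + (+2.0360)² + (+2.0360)² = 25.4324
Variance = 25.4324 / 7 = 3.6332
SE* = √3.6332

SE* = 1.906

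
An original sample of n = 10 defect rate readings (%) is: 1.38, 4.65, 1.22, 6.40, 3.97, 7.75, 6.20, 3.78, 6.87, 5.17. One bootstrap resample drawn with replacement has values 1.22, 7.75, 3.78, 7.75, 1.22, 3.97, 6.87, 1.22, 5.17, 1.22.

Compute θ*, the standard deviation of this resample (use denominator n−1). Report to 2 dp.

Mean = 4.0170; sum of squared deviations = 68.6908
s² = 68.6908 / 9 = 7.6323
s = √7.6323 = 2.76

θ* = 2.76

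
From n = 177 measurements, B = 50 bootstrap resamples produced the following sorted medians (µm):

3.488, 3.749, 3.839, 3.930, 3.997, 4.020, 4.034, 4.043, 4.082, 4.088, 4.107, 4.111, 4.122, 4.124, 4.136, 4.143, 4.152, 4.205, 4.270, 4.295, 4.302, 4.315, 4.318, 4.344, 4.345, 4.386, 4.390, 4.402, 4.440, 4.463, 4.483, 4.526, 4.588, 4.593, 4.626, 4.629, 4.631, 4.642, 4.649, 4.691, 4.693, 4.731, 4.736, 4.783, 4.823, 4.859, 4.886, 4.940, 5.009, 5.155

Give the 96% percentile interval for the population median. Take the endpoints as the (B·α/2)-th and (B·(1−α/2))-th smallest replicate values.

(3.488, 5.009)

α = 0.04; lower rank = 50 × 0.020 = 1; upper rank = 50 × 0.980 = 49.
The 1st smallest replicate is 3.488; the 49th is 5.009.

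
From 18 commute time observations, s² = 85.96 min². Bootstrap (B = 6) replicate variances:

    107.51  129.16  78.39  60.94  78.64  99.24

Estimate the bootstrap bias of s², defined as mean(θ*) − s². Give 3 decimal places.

mean(θ*) = (107.51 + 129.16 + 78.39 + 60.94 + 78.64 + 99.24) / 6 = 92.3133
bias = 92.3133 − 85.96

bias = +6.353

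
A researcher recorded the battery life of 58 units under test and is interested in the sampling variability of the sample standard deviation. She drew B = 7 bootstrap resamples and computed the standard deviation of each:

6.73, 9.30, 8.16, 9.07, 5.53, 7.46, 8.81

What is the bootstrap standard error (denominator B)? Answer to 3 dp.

SE* = 1.276

Bootstrap SE is the standard deviation of the 7 replicate standard deviations.
Mean of replicates: (6.73 + 9.30 + 8.16 + 9.07 + 5.53 + 7.46 + 8.81) / 7 = 55.0600 / 7 = 7.8657
Sum of squared deviations: (−1.1357)² + (+1.4343)² + (+0.2943)² + (+1.2043)² + (−2.3357)² + (−0.4057)² + (+0.9443)² = 11.3958
Variance = 11.3958 / 7 = 1.6280
SE* = √1.6280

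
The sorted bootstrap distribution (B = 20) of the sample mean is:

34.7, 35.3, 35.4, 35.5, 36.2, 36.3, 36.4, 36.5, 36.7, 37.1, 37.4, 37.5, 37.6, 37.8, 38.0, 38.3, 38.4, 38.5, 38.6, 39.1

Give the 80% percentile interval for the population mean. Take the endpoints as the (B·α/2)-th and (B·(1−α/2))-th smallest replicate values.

α = 0.20; lower rank = 20 × 0.100 = 2; upper rank = 20 × 0.900 = 18.
The 2nd smallest replicate is 35.3; the 18th is 38.5.

(35.3, 38.5)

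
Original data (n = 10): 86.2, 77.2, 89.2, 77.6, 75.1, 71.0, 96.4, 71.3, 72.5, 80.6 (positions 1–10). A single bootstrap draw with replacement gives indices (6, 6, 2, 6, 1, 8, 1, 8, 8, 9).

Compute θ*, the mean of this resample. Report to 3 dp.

θ* = 74.900

Resample values: 71.0, 71.0, 77.2, 71.0, 86.2, 71.3, 86.2, 71.3, 71.3, 72.5.
Mean = (71.0 + 71.0 + 77.2 + 71.0 + 86.2 + 71.3 + 86.2 + 71.3 + 71.3 + 72.5) / 10 = 749.00 / 10 = 74.900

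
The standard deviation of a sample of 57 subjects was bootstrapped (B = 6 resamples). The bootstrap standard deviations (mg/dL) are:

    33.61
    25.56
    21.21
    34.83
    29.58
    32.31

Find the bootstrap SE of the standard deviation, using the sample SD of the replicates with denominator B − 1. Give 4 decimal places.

Bootstrap SE is the standard deviation of the 6 replicate standard deviations.
Mean of replicates: (33.61 + 25.56 + 21.21 + 34.83 + 29.58 + 32.31) / 6 = 177.10000 / 6 = 29.51667
Sum of squared deviations: (+4.09333)² + (−3.95667)² + (−8.30667)² + (+5.31333)² + (+0.06333)² + (+2.79333)² = 137.44953
Variance = 137.44953 / 5 = 27.48991
SE* = √27.48991

SE* = 5.2431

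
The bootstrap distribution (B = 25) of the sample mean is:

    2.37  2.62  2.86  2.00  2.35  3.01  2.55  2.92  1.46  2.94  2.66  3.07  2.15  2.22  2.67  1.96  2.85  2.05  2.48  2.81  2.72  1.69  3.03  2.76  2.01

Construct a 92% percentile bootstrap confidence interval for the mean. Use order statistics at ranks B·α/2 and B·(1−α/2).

(1.46, 3.03)

Sorted replicates: 1.46, 1.69, 1.96, 2.00, 2.01, 2.05, 2.15, 2.22, 2.35, 2.37, 2.48, 2.55, 2.62, 2.66, 2.67, 2.72, 2.76, 2.81, 2.85, 2.86, 2.92, 2.94, 3.01, 3.03, 3.07
α = 0.08; lower rank = 25 × 0.040 = 1; upper rank = 25 × 0.960 = 24.
The 1st smallest replicate is 1.46; the 24th is 3.03.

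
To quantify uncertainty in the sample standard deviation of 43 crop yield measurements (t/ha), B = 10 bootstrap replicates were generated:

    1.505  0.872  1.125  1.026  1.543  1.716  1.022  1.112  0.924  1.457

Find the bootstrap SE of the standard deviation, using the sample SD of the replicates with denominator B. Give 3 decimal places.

Bootstrap SE is the standard deviation of the 10 replicate standard deviations.
Mean of replicates: (1.505 + 0.872 + 1.125 + 1.026 + 1.543 + 1.716 + 1.022 + 1.112 + 0.924 + 1.457) / 10 = 12.3020 / 10 = 1.2302
Sum of squared deviations: (+0.2748)² + (−0.3582)² + (−0.1052)² + (−0.2042)² + (+0.3128)² + (+0.4858)² + (−0.2082)² + (−0.1182)² + (−0.3062)² + (+0.2268)² = 0.7929
Variance = 0.7929 / 10 = 0.0793
SE* = √0.0793

SE* = 0.282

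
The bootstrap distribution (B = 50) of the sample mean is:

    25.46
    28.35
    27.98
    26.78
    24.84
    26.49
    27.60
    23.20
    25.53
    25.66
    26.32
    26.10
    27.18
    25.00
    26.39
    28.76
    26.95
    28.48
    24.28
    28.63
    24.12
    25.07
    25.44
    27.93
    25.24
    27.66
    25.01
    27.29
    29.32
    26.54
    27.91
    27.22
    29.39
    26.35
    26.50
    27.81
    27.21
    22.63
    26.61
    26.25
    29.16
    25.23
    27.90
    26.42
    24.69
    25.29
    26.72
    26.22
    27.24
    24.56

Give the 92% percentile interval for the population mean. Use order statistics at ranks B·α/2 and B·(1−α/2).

(23.20, 29.16)

Sorted replicates: 22.63, 23.20, 24.12, 24.28, 24.56, 24.69, 24.84, 25.00, 25.01, 25.07, 25.23, 25.24, 25.29, 25.44, 25.46, 25.53, 25.66, 26.10, 26.22, 26.25, 26.32, 26.35, 26.39, 26.42, 26.49, 26.50, 26.54, 26.61, 26.72, 26.78, 26.95, 27.18, 27.21, 27.22, 27.24, 27.29, 27.60, 27.66, 27.81, 27.90, 27.91, 27.93, 27.98, 28.35, 28.48, 28.63, 28.76, 29.16, 29.32, 29.39
α = 0.08; lower rank = 50 × 0.040 = 2; upper rank = 50 × 0.960 = 48.
The 2nd smallest replicate is 23.20; the 48th is 29.16.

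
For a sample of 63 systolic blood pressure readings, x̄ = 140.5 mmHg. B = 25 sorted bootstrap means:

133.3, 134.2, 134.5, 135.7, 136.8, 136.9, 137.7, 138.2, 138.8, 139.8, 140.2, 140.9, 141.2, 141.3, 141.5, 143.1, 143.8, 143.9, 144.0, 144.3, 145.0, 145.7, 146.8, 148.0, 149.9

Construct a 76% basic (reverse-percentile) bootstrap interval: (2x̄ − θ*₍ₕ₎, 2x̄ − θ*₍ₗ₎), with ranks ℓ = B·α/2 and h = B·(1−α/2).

(135.3, 146.5)

Percentile endpoints at ranks 3 and 22: θ*₍3₎ = 134.5, θ*₍22₎ = 145.7.
Basic interval reflects these around x̄:
  lower = 2 × 140.5 − 145.7 = 135.3
  upper = 2 × 140.5 − 134.5 = 146.5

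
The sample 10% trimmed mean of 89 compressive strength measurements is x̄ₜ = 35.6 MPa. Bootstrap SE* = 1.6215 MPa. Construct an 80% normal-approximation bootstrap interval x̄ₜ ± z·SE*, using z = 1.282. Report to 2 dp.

(33.52, 37.68)

Margin = 1.282 × 1.6215 = 2.079
Interval: 35.6 ± 2.079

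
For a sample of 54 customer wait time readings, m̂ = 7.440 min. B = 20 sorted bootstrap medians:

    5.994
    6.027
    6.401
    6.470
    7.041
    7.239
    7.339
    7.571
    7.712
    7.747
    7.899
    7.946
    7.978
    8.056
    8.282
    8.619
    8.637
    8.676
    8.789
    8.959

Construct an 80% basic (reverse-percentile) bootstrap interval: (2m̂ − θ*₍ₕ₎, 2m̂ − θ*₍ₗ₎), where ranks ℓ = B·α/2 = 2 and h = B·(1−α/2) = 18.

(6.204, 8.853)

Percentile endpoints at ranks 2 and 18: θ*₍2₎ = 6.027, θ*₍18₎ = 8.676.
Basic interval reflects these around m̂:
  lower = 2 × 7.440 − 8.676 = 6.204
  upper = 2 × 7.440 − 6.027 = 8.853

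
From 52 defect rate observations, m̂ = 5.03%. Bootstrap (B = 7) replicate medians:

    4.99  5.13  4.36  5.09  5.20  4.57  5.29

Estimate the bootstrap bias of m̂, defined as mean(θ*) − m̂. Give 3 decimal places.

bias = −0.083

mean(θ*) = (4.99 + 5.13 + 4.36 + 5.09 + 5.20 + 4.57 + 5.29) / 7 = 4.9471
bias = 4.9471 − 5.03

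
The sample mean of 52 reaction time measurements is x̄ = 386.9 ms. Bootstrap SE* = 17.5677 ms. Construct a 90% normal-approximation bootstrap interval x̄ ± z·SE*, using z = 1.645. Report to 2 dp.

Margin = 1.645 × 17.5677 = 28.899
Interval: 386.9 ± 28.899

(358.00, 415.80)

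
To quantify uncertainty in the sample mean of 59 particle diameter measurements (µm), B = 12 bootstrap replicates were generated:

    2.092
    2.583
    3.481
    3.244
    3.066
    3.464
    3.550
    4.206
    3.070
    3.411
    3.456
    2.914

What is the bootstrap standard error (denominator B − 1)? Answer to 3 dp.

SE* = 0.532

Bootstrap SE is the standard deviation of the 12 replicate means.
Mean of replicates: (2.092 + 2.583 + 3.481 + 3.244 + 3.066 + 3.464 + 3.550 + 4.206 + 3.070 + 3.411 + 3.456 + 2.914) / 12 = 38.5370 / 12 = 3.2114
Sum of squared deviations: (−1.1194)² + (−0.6284)² + (+0.2696)² + (+0.0326)² + (−0.1454)² + (+0.2526)² + (+0.3386)² + (+0.9946)² + (−0.1414)² + (+0.1996)² + (+0.2446)² + (−0.2974)² = 3.1186
Variance = 3.1186 / 11 = 0.2835
SE* = √0.2835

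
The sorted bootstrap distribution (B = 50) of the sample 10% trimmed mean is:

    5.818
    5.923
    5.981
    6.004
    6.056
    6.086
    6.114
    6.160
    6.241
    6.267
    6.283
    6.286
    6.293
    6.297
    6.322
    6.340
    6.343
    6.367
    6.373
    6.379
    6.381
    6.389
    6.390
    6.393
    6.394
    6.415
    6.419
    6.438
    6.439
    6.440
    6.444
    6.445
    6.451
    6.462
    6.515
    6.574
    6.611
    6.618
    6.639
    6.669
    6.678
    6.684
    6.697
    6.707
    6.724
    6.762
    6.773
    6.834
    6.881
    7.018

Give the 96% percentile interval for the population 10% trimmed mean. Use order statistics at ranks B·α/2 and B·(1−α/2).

α = 0.04; lower rank = 50 × 0.020 = 1; upper rank = 50 × 0.980 = 49.
The 1st smallest replicate is 5.818; the 49th is 6.881.

(5.818, 6.881)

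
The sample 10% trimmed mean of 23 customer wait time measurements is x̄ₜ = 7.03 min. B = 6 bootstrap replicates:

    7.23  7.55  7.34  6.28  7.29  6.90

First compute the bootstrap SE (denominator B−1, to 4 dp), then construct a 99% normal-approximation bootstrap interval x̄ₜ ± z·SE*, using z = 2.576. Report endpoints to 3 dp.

Mean of replicates = 7.0983; sum of squared deviations = 1.0255; SE* = √(1.0255/5) = 0.4529
Margin = 2.576 × 0.4529 = 1.1667
Interval: 7.03 ± 1.1667

(5.863, 8.197)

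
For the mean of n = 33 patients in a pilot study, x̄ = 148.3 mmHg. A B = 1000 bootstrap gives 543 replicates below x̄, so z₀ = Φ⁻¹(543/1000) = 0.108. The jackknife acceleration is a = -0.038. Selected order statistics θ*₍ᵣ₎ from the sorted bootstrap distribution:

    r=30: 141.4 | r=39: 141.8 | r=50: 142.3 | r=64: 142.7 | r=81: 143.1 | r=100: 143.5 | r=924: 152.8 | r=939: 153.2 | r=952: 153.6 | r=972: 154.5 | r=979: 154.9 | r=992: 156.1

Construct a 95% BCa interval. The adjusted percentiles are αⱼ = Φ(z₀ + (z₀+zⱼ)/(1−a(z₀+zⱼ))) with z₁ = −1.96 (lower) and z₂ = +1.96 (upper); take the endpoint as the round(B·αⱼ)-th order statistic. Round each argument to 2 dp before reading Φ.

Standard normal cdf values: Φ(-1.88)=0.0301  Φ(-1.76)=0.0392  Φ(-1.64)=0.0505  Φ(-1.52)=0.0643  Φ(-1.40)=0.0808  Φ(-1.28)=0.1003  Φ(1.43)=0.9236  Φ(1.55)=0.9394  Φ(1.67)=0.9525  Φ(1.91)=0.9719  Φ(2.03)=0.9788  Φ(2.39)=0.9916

(141.4, 154.9)

Lower: z₀ + z₁ = 0.108 + (-1.960) = -1.852; 1 − a(z₀+z₁) = 1 − (-0.038)(-1.852) = 0.9296; argument = 0.108 + (-1.852)/0.9296 = -1.8842 → -1.88.
α₁ = Φ(-1.88) = 0.0301; rank = round(1000 × 0.0301) = 30; θ*₍30₎ = 141.4.
Upper: z₀ + z₂ = 2.068; 1 − a(z₀+z₂) = 1.0786; argument = 2.0253 → 2.03; α₂ = 0.9788; rank = 979; θ*₍979₎ = 154.9.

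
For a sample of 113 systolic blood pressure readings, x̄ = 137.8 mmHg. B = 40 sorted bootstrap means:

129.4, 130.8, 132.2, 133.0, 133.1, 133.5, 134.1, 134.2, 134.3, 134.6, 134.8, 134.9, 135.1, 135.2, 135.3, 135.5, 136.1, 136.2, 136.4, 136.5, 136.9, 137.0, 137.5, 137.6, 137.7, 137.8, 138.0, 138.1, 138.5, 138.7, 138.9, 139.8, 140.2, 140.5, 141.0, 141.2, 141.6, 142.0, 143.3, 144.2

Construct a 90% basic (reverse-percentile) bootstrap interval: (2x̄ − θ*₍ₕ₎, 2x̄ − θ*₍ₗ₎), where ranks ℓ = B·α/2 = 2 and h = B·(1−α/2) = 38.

Percentile endpoints at ranks 2 and 38: θ*₍2₎ = 130.8, θ*₍38₎ = 142.0.
Basic interval reflects these around x̄:
  lower = 2 × 137.8 − 142.0 = 133.6
  upper = 2 × 137.8 − 130.8 = 144.8

(133.6, 144.8)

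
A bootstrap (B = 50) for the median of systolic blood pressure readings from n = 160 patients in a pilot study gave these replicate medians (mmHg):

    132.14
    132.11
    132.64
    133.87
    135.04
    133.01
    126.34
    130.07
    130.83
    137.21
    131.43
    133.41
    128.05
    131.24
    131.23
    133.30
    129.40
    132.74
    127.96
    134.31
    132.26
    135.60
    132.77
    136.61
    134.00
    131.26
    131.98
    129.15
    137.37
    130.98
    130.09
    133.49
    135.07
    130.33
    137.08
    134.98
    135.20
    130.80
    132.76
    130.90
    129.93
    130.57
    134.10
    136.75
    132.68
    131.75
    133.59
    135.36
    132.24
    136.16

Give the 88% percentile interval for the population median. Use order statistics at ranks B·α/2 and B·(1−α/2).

Sorted replicates: 126.34, 127.96, 128.05, 129.15, 129.40, 129.93, 130.07, 130.09, 130.33, 130.57, 130.80, 130.83, 130.90, 130.98, 131.23, 131.24, 131.26, 131.43, 131.75, 131.98, 132.11, 132.14, 132.24, 132.26, 132.64, 132.68, 132.74, 132.76, 132.77, 133.01, 133.30, 133.41, 133.49, 133.59, 133.87, 134.00, 134.10, 134.31, 134.98, 135.04, 135.07, 135.20, 135.36, 135.60, 136.16, 136.61, 136.75, 137.08, 137.21, 137.37
α = 0.12; lower rank = 50 × 0.060 = 3; upper rank = 50 × 0.940 = 47.
The 3rd smallest replicate is 128.05; the 47th is 136.75.

(128.05, 136.75)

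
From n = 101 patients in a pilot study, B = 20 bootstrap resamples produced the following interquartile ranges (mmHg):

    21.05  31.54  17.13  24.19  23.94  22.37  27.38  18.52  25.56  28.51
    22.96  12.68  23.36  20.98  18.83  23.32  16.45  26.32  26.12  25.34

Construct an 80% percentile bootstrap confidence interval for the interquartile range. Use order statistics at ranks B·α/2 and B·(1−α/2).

Sorted replicates: 12.68, 16.45, 17.13, 18.52, 18.83, 20.98, 21.05, 22.37, 22.96, 23.32, 23.36, 23.94, 24.19, 25.34, 25.56, 26.12, 26.32, 27.38, 28.51, 31.54
α = 0.20; lower rank = 20 × 0.100 = 2; upper rank = 20 × 0.900 = 18.
The 2nd smallest replicate is 16.45; the 18th is 27.38.

(16.45, 27.38)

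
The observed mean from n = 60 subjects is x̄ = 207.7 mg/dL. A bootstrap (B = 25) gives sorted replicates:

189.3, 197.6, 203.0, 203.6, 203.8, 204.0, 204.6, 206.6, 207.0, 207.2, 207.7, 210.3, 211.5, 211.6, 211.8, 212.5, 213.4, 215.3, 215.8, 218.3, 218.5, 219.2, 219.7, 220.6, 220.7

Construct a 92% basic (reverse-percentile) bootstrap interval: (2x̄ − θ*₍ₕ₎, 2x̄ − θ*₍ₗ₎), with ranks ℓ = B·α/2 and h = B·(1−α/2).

Percentile endpoints at ranks 1 and 24: θ*₍1₎ = 189.3, θ*₍24₎ = 220.6.
Basic interval reflects these around x̄:
  lower = 2 × 207.7 − 220.6 = 194.8
  upper = 2 × 207.7 − 189.3 = 226.1

(194.8, 226.1)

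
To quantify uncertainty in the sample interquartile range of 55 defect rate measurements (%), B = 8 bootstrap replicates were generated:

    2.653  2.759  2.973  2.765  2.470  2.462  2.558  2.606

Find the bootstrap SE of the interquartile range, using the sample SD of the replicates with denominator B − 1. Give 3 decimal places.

SE* = 0.172

Bootstrap SE is the standard deviation of the 8 replicate interquartile ranges.
Mean of replicates: (2.653 + 2.759 + 2.973 + 2.765 + 2.470 + 2.462 + 2.558 + 2.606) / 8 = 21.2460 / 8 = 2.6557
Sum of squared deviations: (−0.0027)² + (+0.1033)² + (+0.3173)² + (+0.1093)² + (−0.1857)² + (−0.1937)² + (−0.0978)² + (−0.0497)² = 0.2073
Variance = 0.2073 / 7 = 0.0296
SE* = √0.0296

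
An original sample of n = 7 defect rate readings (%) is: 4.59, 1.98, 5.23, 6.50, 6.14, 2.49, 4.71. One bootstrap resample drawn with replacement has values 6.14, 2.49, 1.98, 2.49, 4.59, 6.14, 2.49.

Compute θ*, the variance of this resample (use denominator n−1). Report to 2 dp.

θ* = 3.34

Mean = 3.7600; sum of squared deviations = 20.0248
s² = 20.0248 / 6 = 3.3375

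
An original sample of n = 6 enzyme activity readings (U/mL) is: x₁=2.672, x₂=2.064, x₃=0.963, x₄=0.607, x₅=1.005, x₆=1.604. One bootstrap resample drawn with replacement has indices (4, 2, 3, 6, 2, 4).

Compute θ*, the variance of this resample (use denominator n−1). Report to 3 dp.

θ* = 0.466

Resample values: 0.607, 2.064, 0.963, 1.604, 2.064, 0.607.
Mean = 1.3182; sum of squared deviations = 2.3319
s² = 2.3319 / 5 = 0.4664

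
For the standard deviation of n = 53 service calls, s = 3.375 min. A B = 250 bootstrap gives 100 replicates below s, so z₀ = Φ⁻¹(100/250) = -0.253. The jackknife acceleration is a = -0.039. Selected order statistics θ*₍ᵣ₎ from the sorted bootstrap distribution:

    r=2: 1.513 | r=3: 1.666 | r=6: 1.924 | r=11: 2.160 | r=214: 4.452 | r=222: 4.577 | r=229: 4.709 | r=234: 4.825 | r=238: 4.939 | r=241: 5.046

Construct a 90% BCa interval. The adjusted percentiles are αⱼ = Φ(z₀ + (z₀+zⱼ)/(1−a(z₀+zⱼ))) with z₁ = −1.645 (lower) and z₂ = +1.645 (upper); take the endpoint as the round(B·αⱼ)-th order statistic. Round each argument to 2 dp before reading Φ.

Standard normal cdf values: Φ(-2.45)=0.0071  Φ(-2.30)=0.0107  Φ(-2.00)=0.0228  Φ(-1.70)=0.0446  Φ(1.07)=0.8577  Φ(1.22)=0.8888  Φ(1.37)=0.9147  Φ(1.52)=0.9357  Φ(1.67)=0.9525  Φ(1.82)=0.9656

(1.666, 4.452)

Lower: z₀ + z₁ = -0.253 + (-1.645) = -1.898; 1 − a(z₀+z₁) = 1 − (-0.039)(-1.898) = 0.9260; argument = -0.253 + (-1.898)/0.9260 = -2.3027 → -2.30.
α₁ = Φ(-2.30) = 0.0107; rank = round(250 × 0.0107) = 3; θ*₍3₎ = 1.666.
Upper: z₀ + z₂ = 1.392; 1 − a(z₀+z₂) = 1.0543; argument = 1.0673 → 1.07; α₂ = 0.8577; rank = 214; θ*₍214₎ = 4.452.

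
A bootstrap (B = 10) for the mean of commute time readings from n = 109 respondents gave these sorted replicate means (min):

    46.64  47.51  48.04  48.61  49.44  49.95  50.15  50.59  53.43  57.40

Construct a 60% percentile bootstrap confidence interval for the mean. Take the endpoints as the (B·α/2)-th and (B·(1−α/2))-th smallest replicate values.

(47.51, 50.59)

α = 0.40; lower rank = 10 × 0.200 = 2; upper rank = 10 × 0.800 = 8.
The 2nd smallest replicate is 47.51; the 8th is 50.59.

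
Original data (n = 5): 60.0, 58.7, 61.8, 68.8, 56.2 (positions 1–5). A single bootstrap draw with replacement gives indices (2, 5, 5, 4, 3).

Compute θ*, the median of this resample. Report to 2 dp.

θ* = 58.70

Resample values: 58.7, 56.2, 56.2, 68.8, 61.8.
Sorted: 56.2, 56.2, 58.7, 61.8, 68.8
Median = middle value = 58.70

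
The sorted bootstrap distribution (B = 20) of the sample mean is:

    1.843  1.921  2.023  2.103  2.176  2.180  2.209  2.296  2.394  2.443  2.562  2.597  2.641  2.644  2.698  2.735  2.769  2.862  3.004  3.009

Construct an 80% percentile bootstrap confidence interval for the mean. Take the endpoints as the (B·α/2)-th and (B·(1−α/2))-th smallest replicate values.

α = 0.20; lower rank = 20 × 0.100 = 2; upper rank = 20 × 0.900 = 18.
The 2nd smallest replicate is 1.921; the 18th is 2.862.

(1.921, 2.862)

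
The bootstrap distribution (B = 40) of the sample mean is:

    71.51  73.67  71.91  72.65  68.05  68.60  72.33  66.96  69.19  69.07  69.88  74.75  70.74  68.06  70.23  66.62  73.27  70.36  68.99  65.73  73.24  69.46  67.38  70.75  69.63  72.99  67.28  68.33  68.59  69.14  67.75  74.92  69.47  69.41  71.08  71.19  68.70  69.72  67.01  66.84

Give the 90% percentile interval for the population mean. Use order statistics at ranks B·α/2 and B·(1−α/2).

Sorted replicates: 65.73, 66.62, 66.84, 66.96, 67.01, 67.28, 67.38, 67.75, 68.05, 68.06, 68.33, 68.59, 68.60, 68.70, 68.99, 69.07, 69.14, 69.19, 69.41, 69.46, 69.47, 69.63, 69.72, 69.88, 70.23, 70.36, 70.74, 70.75, 71.08, 71.19, 71.51, 71.91, 72.33, 72.65, 72.99, 73.24, 73.27, 73.67, 74.75, 74.92
α = 0.10; lower rank = 40 × 0.050 = 2; upper rank = 40 × 0.950 = 38.
The 2nd smallest replicate is 66.62; the 38th is 73.67.

(66.62, 73.67)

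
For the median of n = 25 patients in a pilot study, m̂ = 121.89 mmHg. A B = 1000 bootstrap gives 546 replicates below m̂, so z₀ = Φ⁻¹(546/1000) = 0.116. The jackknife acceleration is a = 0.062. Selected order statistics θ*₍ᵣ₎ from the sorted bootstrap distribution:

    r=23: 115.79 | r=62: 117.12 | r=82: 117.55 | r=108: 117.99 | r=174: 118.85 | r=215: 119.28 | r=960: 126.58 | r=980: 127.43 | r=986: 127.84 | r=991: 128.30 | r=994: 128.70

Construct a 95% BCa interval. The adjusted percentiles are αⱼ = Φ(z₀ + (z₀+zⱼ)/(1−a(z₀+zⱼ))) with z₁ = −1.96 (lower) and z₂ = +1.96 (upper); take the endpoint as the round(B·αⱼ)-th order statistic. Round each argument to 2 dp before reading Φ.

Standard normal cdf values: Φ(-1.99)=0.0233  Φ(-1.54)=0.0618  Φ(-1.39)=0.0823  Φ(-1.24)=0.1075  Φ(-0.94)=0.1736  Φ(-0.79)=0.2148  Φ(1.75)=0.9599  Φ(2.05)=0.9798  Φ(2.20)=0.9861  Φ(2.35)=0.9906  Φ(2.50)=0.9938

(117.12, 128.70)

Lower: z₀ + z₁ = 0.116 + (-1.960) = -1.844; 1 − a(z₀+z₁) = 1 − (0.062)(-1.844) = 1.1143; argument = 0.116 + (-1.844)/1.1143 = -1.5388 → -1.54.
α₁ = Φ(-1.54) = 0.0618; rank = round(1000 × 0.0618) = 62; θ*₍62₎ = 117.12.
Upper: z₀ + z₂ = 2.076; 1 − a(z₀+z₂) = 0.8713; argument = 2.4987 → 2.50; α₂ = 0.9938; rank = 994; θ*₍994₎ = 128.70.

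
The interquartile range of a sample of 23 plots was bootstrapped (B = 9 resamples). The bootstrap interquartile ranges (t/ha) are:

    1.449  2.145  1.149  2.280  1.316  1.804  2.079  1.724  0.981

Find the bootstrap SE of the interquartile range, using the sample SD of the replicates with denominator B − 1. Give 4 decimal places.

Bootstrap SE is the standard deviation of the 9 replicate interquartile ranges.
Mean of replicates: (1.449 + 2.145 + 1.149 + 2.280 + 1.316 + 1.804 + 2.079 + 1.724 + 0.981) / 9 = 14.92700 / 9 = 1.65856
Sum of squared deviations: (−0.20956)² + (+0.48644)² + (−0.50956)² + (+0.62144)² + (−0.34256)² + (+0.14544)² + (+0.42044)² + (+0.06544)² + (−0.67756)² = 1.70502
Variance = 1.70502 / 8 = 0.21313
SE* = √0.21313

SE* = 0.4617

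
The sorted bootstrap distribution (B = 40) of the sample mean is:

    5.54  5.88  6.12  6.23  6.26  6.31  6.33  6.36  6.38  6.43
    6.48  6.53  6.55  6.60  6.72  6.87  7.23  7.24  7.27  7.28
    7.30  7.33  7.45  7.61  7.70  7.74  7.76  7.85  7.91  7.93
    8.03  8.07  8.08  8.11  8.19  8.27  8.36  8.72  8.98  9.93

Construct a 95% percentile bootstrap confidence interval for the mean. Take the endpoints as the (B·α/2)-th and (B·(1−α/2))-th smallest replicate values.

α = 0.05; lower rank = 40 × 0.025 = 1; upper rank = 40 × 0.975 = 39.
The 1st smallest replicate is 5.54; the 39th is 8.98.

(5.54, 8.98)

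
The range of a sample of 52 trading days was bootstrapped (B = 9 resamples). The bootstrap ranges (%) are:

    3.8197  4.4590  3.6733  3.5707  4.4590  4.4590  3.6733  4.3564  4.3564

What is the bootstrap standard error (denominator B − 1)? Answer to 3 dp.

Bootstrap SE is the standard deviation of the 9 replicate ranges.
Mean of replicates: (3.8197 + 4.4590 + 3.6733 + 3.5707 + 4.4590 + 4.4590 + 3.6733 + 4.3564 + 4.3564) / 9 = 36.82680 / 9 = 4.09187
Sum of squared deviations: (−0.27217)² + (+0.36713)² + (−0.41857)² + (−0.52117)² + (+0.36713)² + (+0.36713)² + (−0.41857)² + (+0.26453)² + (+0.26453)² = 1.24040
Variance = 1.24040 / 8 = 0.15505
SE* = √0.15505

SE* = 0.394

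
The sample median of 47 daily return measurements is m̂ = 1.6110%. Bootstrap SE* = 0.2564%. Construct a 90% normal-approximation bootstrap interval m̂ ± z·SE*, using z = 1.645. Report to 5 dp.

(1.18922, 2.03278)

Margin = 1.645 × 0.2564 = 0.421778
Interval: 1.6110 ± 0.421778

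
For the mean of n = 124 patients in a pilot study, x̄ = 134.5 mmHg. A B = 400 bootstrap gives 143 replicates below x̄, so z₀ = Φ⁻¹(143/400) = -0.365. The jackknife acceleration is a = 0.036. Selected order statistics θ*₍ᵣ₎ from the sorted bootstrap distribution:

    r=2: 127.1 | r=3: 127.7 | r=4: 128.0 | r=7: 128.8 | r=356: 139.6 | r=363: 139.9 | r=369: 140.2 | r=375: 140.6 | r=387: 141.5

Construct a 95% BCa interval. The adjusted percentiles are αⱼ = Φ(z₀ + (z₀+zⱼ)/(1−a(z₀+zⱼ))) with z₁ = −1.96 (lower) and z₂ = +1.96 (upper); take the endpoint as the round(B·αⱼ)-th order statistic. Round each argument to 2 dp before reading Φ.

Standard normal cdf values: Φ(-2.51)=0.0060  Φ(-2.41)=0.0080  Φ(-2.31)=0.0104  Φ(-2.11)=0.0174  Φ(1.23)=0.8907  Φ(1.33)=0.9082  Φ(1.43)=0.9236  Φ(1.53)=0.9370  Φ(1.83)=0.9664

(127.1, 139.9)

Lower: z₀ + z₁ = -0.365 + (-1.960) = -2.325; 1 − a(z₀+z₁) = 1 − (0.036)(-2.325) = 1.0837; argument = -0.365 + (-2.325)/1.0837 = -2.5104 → -2.51.
α₁ = Φ(-2.51) = 0.0060; rank = round(400 × 0.0060) = 2; θ*₍2₎ = 127.1.
Upper: z₀ + z₂ = 1.595; 1 − a(z₀+z₂) = 0.9426; argument = 1.3272 → 1.33; α₂ = 0.9082; rank = 363; θ*₍363₎ = 139.9.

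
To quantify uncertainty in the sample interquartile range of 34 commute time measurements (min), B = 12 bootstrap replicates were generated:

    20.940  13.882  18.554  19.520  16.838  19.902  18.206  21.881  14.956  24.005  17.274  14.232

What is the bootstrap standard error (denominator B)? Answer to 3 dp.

Bootstrap SE is the standard deviation of the 12 replicate interquartile ranges.
Mean of replicates: (20.940 + 13.882 + 18.554 + 19.520 + 16.838 + 19.902 + 18.206 + 21.881 + 14.956 + 24.005 + 17.274 + 14.232) / 12 = 220.1900 / 12 = 18.3492
Sum of squared deviations: (+2.5908)² + (−4.4672)² + (+0.2048)² + (+1.1708)² + (−1.5112)² + (+1.5528)² + (−0.1432)² + (+3.5318)² + (−3.3932)² + (+5.6558)² + (−1.0752)² + (−4.1172)² = 106.8791
Variance = 106.8791 / 12 = 8.9066
SE* = √8.9066

SE* = 2.984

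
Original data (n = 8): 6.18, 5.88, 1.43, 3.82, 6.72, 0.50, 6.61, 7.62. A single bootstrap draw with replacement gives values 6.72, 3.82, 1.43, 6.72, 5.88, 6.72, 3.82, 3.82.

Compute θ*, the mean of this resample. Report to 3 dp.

θ* = 4.866

Mean = (6.72 + 3.82 + 1.43 + 6.72 + 5.88 + 6.72 + 3.82 + 3.82) / 8 = 38.930 / 8 = 4.866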